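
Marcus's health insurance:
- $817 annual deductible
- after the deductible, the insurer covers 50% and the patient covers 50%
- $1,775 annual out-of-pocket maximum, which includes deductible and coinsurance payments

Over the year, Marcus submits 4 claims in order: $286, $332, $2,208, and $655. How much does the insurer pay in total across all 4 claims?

$1,706

Claim 1 ($286): entire amount goes to the deductible. Cost to patient: $286. OOP to date $286. Insurer: $286 − $286 = $0.
Claim 2 ($332): all of it applies to the deductible. Patient owes $332 (running OOP $618). Plan pays $332 − $332 = $0.
Claim 3 ($2,208): $199 finishes the deductible; $2,009 goes to coinsurance; coinsurance $2,009 × 50% = $1,004.50. Deductible plus coinsurance: $199 + $1,004.50 = $1,203.50. Adding that to $618 gives $1,821.50, past the $1,775 cap; patient pays only $1,775 − $618 = $1,157. Plan pays $2,208 − $1,157 = $1,051.
Claim 4 ($655): deductible already satisfied, so patient's share is 50% × $655 = $327.50. Adding that to $1,775 gives $2,102.50, past the $1,775 cap; patient pays only $1,775 − $1,775 = $0. Plan pays $655 − $0 = $655.
Insurer total = bills − patient's total = $3,481 − $1,775 = $1,706.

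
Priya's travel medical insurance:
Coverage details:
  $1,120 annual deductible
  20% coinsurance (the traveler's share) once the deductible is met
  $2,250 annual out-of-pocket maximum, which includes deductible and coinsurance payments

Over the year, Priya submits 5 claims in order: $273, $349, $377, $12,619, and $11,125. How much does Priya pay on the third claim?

$377

#1 ($273): all of it applies to the deductible. Cost to traveler: $273. OOP to date $273.
#2 ($349): fully absorbed by the deductible. Traveler owes $349 (running OOP $622).
#3 ($377): fully absorbed by the deductible. Cost to traveler: $377. OOP to date $999.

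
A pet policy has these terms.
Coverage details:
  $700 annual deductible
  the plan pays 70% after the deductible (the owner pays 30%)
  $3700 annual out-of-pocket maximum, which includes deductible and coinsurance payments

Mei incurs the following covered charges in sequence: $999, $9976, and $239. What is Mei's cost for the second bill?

Claim 1 ($999): $700 to deductible, leaving $299; 30% of $299 = $89.70. Cost to owner: $789.70. OOP to date $789.70.
Claim 2 ($9976): deductible met; 30% of $9976 = $2992.80. Adding that to $789.70 gives $3782.50, past the $3700 cap; owner pays only $3700 − $789.70 = $2910.30.

$2910.30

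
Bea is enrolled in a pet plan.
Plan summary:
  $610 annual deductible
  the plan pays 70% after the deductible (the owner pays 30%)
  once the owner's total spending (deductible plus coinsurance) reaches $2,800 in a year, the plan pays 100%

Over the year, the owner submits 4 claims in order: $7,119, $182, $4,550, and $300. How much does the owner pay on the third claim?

Bill 1, $7,119: $610 finishes the deductible; $6,509 goes to coinsurance; 30% of $6,509 = $1,952.70. Cost to owner: $2,562.70. OOP to date $2,562.70.
Bill 2, $182: deductible met; 30% of $182 = $54.60. Owner pays $54.60; OOP now $2,617.30.
Bill 3, $4,550: 30% coinsurance on $4,550 = $1,365. OOP would hit $3,982.30 > $2,800, so the cap limits the owner to $2,800 − $2,617.30 = $182.70.

$182.70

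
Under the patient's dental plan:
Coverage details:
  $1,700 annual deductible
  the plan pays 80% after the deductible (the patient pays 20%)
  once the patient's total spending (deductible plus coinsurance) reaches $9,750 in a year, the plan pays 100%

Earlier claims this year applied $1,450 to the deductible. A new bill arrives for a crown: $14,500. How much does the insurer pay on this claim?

$11,400

Remaining deductible: $1,700 − $1,450 = $250.
The remaining $14,250 (= $14,500 − $250) moves to coinsurance.
Coinsurance: $14,250 × 20% = $2,850.
That puts the patient's cost at $250 + $2,850 = $3,100 before any cap.
Total out-of-pocket so far would be $1,450 + $3,100 = $4,550, below the $9,750 cap — no reduction.
The insurer covers the remainder: $14,500 − $3,100 = $11,400.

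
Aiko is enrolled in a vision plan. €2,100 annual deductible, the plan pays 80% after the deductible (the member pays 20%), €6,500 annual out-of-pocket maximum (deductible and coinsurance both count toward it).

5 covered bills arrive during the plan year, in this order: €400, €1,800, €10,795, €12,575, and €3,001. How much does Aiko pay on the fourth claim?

€2,221

#1 (€400): all of it applies to the deductible. Cost to member: €400. OOP to date €400.
#2 (€1,800): deductible takes €1,700, €100 remains; 20% of €100 = €20. Member owes €1,720 (running OOP €2,120).
#3 (€10,795): deductible met; 20% of €10,795 = €2,159. Cost to member: €2,159. OOP to date €4,279.
#4 (€12,575): deductible met; 20% of €12,575 = €2,515. That would push OOP to €6,794, over the €6,500 cap, so member pays €6,500 − €4,279 = €2,221.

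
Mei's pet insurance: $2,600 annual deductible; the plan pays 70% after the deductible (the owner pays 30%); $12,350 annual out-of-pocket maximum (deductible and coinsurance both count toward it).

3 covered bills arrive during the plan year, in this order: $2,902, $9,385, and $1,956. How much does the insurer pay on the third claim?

Claim 1 — $2,902: $2,600 finishes the deductible; $302 goes to coinsurance; owner's 30% is $90.60. Owner owes $2,690.60 (running OOP $2,690.60). Plan pays $2,902 − $2,690.60 = $211.40.
Claim 2 — $9,385: deductible met; 30% of $9,385 = $2,815.50. Owner owes $2,815.50 (running OOP $5,506.10). Plan pays $9,385 − $2,815.50 = $6,569.50.
Claim 3 — $1,956: deductible met; 30% of $1,956 = $586.80. Cost to owner: $586.80. OOP to date $6,092.90. Insurer: $1,956 − $586.80 = $1,369.20.

$1,369.20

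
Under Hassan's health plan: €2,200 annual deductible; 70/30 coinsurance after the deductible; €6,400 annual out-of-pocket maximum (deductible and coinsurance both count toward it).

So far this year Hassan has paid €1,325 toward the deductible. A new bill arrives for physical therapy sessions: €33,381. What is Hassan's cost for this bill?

€5,075

Remaining deductible: €2,200 − €1,325 = €875.
That leaves €33,381 − €875 = €32,506 for coinsurance.
Patient's 30% share of €32,506 is €9,751.80.
That puts the patient's cost at €875 + €9,751.80 = €10,626.80 before any cap.
Adding €10,626.80 to the €1,325 already spent would give €11,951.80, which exceeds the €6,400 cap; the patient pays just €6,400 − €1,325 = €5,075.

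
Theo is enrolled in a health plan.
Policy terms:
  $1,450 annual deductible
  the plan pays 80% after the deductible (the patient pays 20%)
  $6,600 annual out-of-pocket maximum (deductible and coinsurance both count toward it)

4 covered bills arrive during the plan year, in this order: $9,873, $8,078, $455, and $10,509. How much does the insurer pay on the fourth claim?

$8,750.20

Claim 1 — $9,873: deductible takes $1,450, $8,423 remains; coinsurance $8,423 × 20% = $1,684.60. Patient pays $3,134.60; OOP now $3,134.60. Plan pays $9,873 − $3,134.60 = $6,738.40.
Claim 2 — $8,078: 20% coinsurance on $8,078 = $1,615.60. Patient pays $1,615.60; OOP now $4,750.20. Insurer: $8,078 − $1,615.60 = $6,462.40.
Claim 3 — $455: deductible met; 20% of $455 = $91. Cost to patient: $91. OOP to date $4,841.20. Insurer: $455 − $91 = $364.
Claim 4 — $10,509: 20% coinsurance on $10,509 = $2,101.80. Adding that to $4,841.20 gives $6,943, past the $6,600 cap; patient pays only $6,600 − $4,841.20 = $1,758.80. Plan pays $10,509 − $1,758.80 = $8,750.20.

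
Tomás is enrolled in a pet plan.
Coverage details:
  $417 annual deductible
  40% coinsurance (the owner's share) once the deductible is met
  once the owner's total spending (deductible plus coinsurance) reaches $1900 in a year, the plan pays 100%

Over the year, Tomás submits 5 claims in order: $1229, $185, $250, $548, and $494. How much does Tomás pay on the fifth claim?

Claim 1 — $1229: $417 finishes the deductible; $812 goes to coinsurance; coinsurance $812 × 40% = $324.80. Cost to owner: $741.80. OOP to date $741.80.
Claim 2 — $185: deductible already satisfied, so owner's share is 40% × $185 = $74. Owner owes $74 (running OOP $815.80).
Claim 3 — $250: deductible already satisfied, so owner's share is 40% × $250 = $100. Owner owes $100 (running OOP $915.80).
Claim 4 — $548: deductible met; 40% of $548 = $219.20. Cost to owner: $219.20. OOP to date $1135.
Claim 5 — $494: 40% coinsurance on $494 = $197.60. Owner owes $197.60 (running OOP $1332.60).

$197.60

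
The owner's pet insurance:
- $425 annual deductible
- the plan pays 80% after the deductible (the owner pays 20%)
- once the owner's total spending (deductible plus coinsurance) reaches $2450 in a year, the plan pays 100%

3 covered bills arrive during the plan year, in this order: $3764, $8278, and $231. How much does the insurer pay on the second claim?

$6920.80

#1 ($3764): deductible takes $425, $3339 remains; coinsurance $3339 × 20% = $667.80. Owner owes $1092.80 (running OOP $1092.80). Plan pays $3764 − $1092.80 = $2671.20.
#2 ($8278): deductible already satisfied, so owner's share is 20% × $8278 = $1655.60. Adding that to $1092.80 gives $2748.40, past the $2450 cap; owner pays only $2450 − $1092.80 = $1357.20. Insurer: $8278 − $1357.20 = $6920.80.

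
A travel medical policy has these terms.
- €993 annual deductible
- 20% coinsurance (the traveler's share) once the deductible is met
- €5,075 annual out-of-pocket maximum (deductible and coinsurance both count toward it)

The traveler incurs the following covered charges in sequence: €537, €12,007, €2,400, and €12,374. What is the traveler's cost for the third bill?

Claim 1 — €537: all of it applies to the deductible. Cost to traveler: €537. OOP to date €537.
Claim 2 — €12,007: €456 to deductible, leaving €11,551; 20% of €11,551 = €2,310.20. Traveler owes €2,766.20 (running OOP €3,303.20).
Claim 3 — €2,400: 20% coinsurance on €2,400 = €480. Cost to traveler: €480. OOP to date €3,783.20.

€480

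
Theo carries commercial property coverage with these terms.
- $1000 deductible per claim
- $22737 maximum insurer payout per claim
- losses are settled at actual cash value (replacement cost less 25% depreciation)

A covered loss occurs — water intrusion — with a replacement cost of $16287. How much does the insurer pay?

Actual cash value after 25% depreciation: $16287 × 75% = $12215.25.
After the deductible, $12215.25 − $1000 = $11215.25 remains.
$11215.25 ≤ $22737, so the limit doesn't bind; insurer pays $11215.25.

$11215.25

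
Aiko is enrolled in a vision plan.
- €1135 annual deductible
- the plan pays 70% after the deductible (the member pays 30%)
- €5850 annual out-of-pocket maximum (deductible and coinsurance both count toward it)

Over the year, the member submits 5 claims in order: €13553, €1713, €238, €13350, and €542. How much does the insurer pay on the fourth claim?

€12945.70

Bill 1, €13553: deductible takes €1135, €12418 remains; 30% of €12418 = €3725.40. Member owes €4860.40 (running OOP €4860.40). Plan pays €13553 − €4860.40 = €8692.60.
Bill 2, €1713: 30% coinsurance on €1713 = €513.90. Member pays €513.90; OOP now €5374.30. Plan pays €1713 − €513.90 = €1199.10.
Bill 3, €238: deductible met; 30% of €238 = €71.40. Member owes €71.40 (running OOP €5445.70). Insurer: €238 − €71.40 = €166.60.
Bill 4, €13350: deductible met; 30% of €13350 = €4005. Adding that to €5445.70 gives €9450.70, past the €5850 cap; member pays only €5850 − €5445.70 = €404.30. Insurer: €13350 − €404.30 = €12945.70.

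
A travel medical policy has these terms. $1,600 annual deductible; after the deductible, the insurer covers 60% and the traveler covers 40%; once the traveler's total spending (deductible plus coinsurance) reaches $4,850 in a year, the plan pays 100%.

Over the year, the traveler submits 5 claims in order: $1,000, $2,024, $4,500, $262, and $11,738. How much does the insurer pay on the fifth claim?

Bill 1, $1,000: all of it applies to the deductible. Traveler owes $1,000 (running OOP $1,000). Plan pays $1,000 − $1,000 = $0.
Bill 2, $2,024: $600 finishes the deductible; $1,424 goes to coinsurance; traveler's 40% is $569.60. Traveler owes $1,169.60 (running OOP $2,169.60). Insurer: $2,024 − $1,169.60 = $854.40.
Bill 3, $4,500: 40% coinsurance on $4,500 = $1,800. Cost to traveler: $1,800. OOP to date $3,969.60. Insurer: $4,500 − $1,800 = $2,700.
Bill 4, $262: deductible already satisfied, so traveler's share is 40% × $262 = $104.80. Traveler owes $104.80 (running OOP $4,074.40). Insurer: $262 − $104.80 = $157.20.
Bill 5, $11,738: deductible already satisfied, so traveler's share is 40% × $11,738 = $4,695.20. Adding that to $4,074.40 gives $8,769.60, past the $4,850 cap; traveler pays only $4,850 − $4,074.40 = $775.60. Insurer: $11,738 − $775.60 = $10,962.40.

$10,962.40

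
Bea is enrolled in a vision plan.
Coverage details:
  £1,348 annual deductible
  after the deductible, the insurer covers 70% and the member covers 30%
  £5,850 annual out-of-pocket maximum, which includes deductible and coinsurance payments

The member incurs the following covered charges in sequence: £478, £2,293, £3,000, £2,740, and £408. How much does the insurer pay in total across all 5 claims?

£5,299.70

Claim 1 — £478: entire amount goes to the deductible. Cost to member: £478. OOP to date £478. Plan pays £478 − £478 = £0.
Claim 2 — £2,293: deductible takes £870, £1,423 remains; 30% of £1,423 = £426.90. Member pays £1,296.90; OOP now £1,774.90. Plan pays £2,293 − £1,296.90 = £996.10.
Claim 3 — £3,000: deductible met; 30% of £3,000 = £900. Member owes £900 (running OOP £2,674.90). Plan pays £3,000 − £900 = £2,100.
Claim 4 — £2,740: 30% coinsurance on £2,740 = £822. Member pays £822; OOP now £3,496.90. Insurer: £2,740 − £822 = £1,918.
Claim 5 — £408: deductible already satisfied, so member's share is 30% × £408 = £122.40. Member owes £122.40 (running OOP £3,619.30). Plan pays £408 − £122.40 = £285.60.
Insurer total: £0 + £996.10 + £2,100 + £1,918 + £285.60 = £5,299.70.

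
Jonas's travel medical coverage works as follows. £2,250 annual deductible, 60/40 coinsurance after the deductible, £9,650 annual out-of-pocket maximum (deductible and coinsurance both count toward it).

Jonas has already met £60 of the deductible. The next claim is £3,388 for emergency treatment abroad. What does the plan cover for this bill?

£60 of the £2,250 deductible is already met, leaving £2,190.
That leaves £3,388 − £2,190 = £1,198 for coinsurance.
40% of £1,198 = £479.20 falls to the traveler.
Traveler responsibility before any cap: £2,190 + £479.20 = £2,669.20.
Year-to-date out-of-pocket becomes £60 + £2,669.20 = £2,729.20, still under the £9,650 maximum, so no cap applies.
The insurer covers the remainder: £3,388 − £2,669.20 = £718.80.

£718.80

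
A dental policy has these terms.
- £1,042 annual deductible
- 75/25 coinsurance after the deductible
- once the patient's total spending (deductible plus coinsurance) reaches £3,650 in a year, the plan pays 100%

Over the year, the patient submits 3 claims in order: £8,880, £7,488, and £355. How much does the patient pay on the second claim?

Bill 1, £8,880: £1,042 to deductible, leaving £7,838; patient's 25% is £1,959.50. Patient pays £3,001.50; OOP now £3,001.50.
Bill 2, £7,488: deductible met; 25% of £7,488 = £1,872. Adding that to £3,001.50 gives £4,873.50, past the £3,650 cap; patient pays only £3,650 − £3,001.50 = £648.50.

£648.50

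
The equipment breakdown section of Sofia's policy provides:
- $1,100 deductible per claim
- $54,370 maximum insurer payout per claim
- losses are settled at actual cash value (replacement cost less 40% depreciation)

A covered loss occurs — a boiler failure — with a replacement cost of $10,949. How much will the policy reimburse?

Depreciate 40%: the covered value is $10,949 × 0.6 = $6,569.40.
After the deductible, $6,569.40 − $1,100 = $5,469.40 remains.
$5,469.40 is within the $54,370 limit, so the insurer pays $5,469.40.

$5,469.40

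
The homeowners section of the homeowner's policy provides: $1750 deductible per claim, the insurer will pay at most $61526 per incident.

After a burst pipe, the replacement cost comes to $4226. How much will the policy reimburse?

$2476

Less the $1750 deductible: $4226 − $1750 = $2476.
$2476 ≤ $61526, so the limit doesn't bind; insurer pays $2476.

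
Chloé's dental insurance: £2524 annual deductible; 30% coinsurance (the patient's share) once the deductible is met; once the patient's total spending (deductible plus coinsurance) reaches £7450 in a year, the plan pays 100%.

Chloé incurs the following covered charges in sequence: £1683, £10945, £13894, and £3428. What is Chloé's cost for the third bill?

Claim 1 — £1683: entire amount goes to the deductible. Patient owes £1683 (running OOP £1683).
Claim 2 — £10945: deductible takes £841, £10104 remains; 30% of £10104 = £3031.20. Patient owes £3872.20 (running OOP £5555.20).
Claim 3 — £13894: 30% coinsurance on £13894 = £4168.20. OOP would hit £9723.40 > £7450, so the cap limits the patient to £7450 − £5555.20 = £1894.80.

£1894.80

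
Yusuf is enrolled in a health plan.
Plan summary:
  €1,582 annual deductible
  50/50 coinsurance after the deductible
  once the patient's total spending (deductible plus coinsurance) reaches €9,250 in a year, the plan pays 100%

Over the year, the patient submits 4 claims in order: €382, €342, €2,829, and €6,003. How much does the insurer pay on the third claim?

Claim 1 — €382: all of it applies to the deductible. Cost to patient: €382. OOP to date €382. Insurer: €382 − €382 = €0.
Claim 2 — €342: entire amount goes to the deductible. Cost to patient: €342. OOP to date €724. Plan pays €342 − €342 = €0.
Claim 3 — €2,829: deductible takes €858, €1,971 remains; 50% of €1,971 = €985.50. Patient owes €1,843.50 (running OOP €2,567.50). Plan pays €2,829 − €1,843.50 = €985.50.

€985.50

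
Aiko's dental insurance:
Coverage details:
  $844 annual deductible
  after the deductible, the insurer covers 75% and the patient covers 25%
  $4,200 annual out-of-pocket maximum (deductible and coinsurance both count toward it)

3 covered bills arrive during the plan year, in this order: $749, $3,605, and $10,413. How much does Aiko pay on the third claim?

Claim 1 — $749: all of it applies to the deductible. Patient pays $749; OOP now $749.
Claim 2 — $3,605: $95 finishes the deductible; $3,510 goes to coinsurance; 25% of $3,510 = $877.50. Patient pays $972.50; OOP now $1,721.50.
Claim 3 — $10,413: 25% coinsurance on $10,413 = $2,603.25. Adding that to $1,721.50 gives $4,324.75, past the $4,200 cap; patient pays only $4,200 − $1,721.50 = $2,478.50.

$2,478.50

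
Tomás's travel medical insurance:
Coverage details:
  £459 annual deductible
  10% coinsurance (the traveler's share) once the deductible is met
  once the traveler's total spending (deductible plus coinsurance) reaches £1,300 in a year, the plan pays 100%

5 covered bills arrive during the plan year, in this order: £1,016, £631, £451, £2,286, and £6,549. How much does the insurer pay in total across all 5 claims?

#1 (£1,016): £459 to deductible, leaving £557; 10% of £557 = £55.70. Traveler owes £514.70 (running OOP £514.70). Insurer: £1,016 − £514.70 = £501.30.
#2 (£631): 10% coinsurance on £631 = £63.10. Traveler owes £63.10 (running OOP £577.80). Plan pays £631 − £63.10 = £567.90.
#3 (£451): 10% coinsurance on £451 = £45.10. Traveler pays £45.10; OOP now £622.90. Insurer: £451 − £45.10 = £405.90.
#4 (£2,286): 10% coinsurance on £2,286 = £228.60. Traveler pays £228.60; OOP now £851.50. Plan pays £2,286 − £228.60 = £2,057.40.
#5 (£6,549): 10% coinsurance on £6,549 = £654.90. Adding that to £851.50 gives £1,506.40, past the £1,300 cap; traveler pays only £1,300 − £851.50 = £448.50. Plan pays £6,549 − £448.50 = £6,100.50.
Insurer total = bills − traveler's total = £10,933 − £1,300 = £9,633.

£9,633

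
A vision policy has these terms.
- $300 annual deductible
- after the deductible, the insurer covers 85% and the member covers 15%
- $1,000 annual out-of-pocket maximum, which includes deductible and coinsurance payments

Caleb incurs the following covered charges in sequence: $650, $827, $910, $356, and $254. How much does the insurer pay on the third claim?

Bill 1, $650: deductible takes $300, $350 remains; member's 15% is $52.50. Cost to member: $352.50. OOP to date $352.50. Insurer: $650 − $352.50 = $297.50.
Bill 2, $827: deductible already satisfied, so member's share is 15% × $827 = $124.05. Member owes $124.05 (running OOP $476.55). Plan pays $827 − $124.05 = $702.95.
Bill 3, $910: deductible already satisfied, so member's share is 15% × $910 = $136.50. Cost to member: $136.50. OOP to date $613.05. Insurer: $910 − $136.50 = $773.50.

$773.50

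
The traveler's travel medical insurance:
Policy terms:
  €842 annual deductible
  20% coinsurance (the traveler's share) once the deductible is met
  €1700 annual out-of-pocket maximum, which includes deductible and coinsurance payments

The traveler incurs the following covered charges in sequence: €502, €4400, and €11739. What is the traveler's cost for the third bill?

€46

Claim 1 (€502): all of it applies to the deductible. Traveler owes €502 (running OOP €502).
Claim 2 (€4400): deductible takes €340, €4060 remains; traveler's 20% is €812. Traveler pays €1152; OOP now €1654.
Claim 3 (€11739): 20% coinsurance on €11739 = €2347.80. That would push OOP to €4001.80, over the €1700 cap, so traveler pays €1700 − €1654 = €46.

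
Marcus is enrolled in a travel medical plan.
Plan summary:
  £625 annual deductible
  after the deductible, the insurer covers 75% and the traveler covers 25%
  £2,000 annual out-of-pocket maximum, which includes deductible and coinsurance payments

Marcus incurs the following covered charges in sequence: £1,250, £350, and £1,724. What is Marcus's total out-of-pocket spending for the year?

Bill 1, £1,250: deductible takes £625, £625 remains; 25% of £625 = £156.25. Cost to traveler: £781.25. OOP to date £781.25.
Bill 2, £350: deductible met; 25% of £350 = £87.50. Traveler owes £87.50 (running OOP £868.75).
Bill 3, £1,724: deductible met; 25% of £1,724 = £431. Cost to traveler: £431. OOP to date £1,299.75.
Total paid by the traveler: £781.25 + £87.50 + £431 = £1,299.75.

£1,299.75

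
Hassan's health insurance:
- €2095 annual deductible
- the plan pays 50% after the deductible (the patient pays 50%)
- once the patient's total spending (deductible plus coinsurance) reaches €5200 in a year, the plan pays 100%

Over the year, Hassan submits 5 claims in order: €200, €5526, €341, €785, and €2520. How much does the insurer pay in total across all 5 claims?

€4172

Bill 1, €200: fully absorbed by the deductible. Patient pays €200; OOP now €200. Insurer: €200 − €200 = €0.
Bill 2, €5526: deductible takes €1895, €3631 remains; patient's 50% is €1815.50. Cost to patient: €3710.50. OOP to date €3910.50. Plan pays €5526 − €3710.50 = €1815.50.
Bill 3, €341: 50% coinsurance on €341 = €170.50. Cost to patient: €170.50. OOP to date €4081. Insurer: €341 − €170.50 = €170.50.
Bill 4, €785: 50% coinsurance on €785 = €392.50. Patient owes €392.50 (running OOP €4473.50). Insurer: €785 − €392.50 = €392.50.
Bill 5, €2520: deductible met; 50% of €2520 = €1260. That would push OOP to €5733.50, over the €5200 cap, so patient pays €5200 − €4473.50 = €726.50. Insurer: €2520 − €726.50 = €1793.50.
Insurer total = bills − patient's total = €9372 − €5200 = €4172.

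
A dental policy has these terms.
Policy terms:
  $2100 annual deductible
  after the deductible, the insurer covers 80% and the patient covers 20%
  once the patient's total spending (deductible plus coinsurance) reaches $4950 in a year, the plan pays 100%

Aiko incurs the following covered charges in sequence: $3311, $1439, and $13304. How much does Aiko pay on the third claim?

Bill 1, $3311: deductible takes $2100, $1211 remains; 20% of $1211 = $242.20. Patient owes $2342.20 (running OOP $2342.20).
Bill 2, $1439: deductible met; 20% of $1439 = $287.80. Patient owes $287.80 (running OOP $2630).
Bill 3, $13304: deductible already satisfied, so patient's share is 20% × $13304 = $2660.80. That would push OOP to $5290.80, over the $4950 cap, so patient pays $4950 − $2630 = $2320.

$2320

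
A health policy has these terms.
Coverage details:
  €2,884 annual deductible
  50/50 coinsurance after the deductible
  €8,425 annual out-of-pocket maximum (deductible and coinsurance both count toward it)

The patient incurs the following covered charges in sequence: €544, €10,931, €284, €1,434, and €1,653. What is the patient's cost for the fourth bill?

€717

Claim 1 (€544): all of it applies to the deductible. Patient owes €544 (running OOP €544).
Claim 2 (€10,931): €2,340 to deductible, leaving €8,591; 50% of €8,591 = €4,295.50. Cost to patient: €6,635.50. OOP to date €7,179.50.
Claim 3 (€284): deductible met; 50% of €284 = €142. Cost to patient: €142. OOP to date €7,321.50.
Claim 4 (€1,434): 50% coinsurance on €1,434 = €717. Cost to patient: €717. OOP to date €8,038.50.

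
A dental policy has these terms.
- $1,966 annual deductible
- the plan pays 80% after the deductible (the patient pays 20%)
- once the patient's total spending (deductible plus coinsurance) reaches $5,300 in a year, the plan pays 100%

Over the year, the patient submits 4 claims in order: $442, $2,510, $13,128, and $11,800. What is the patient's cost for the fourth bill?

Bill 1, $442: fully absorbed by the deductible. Patient owes $442 (running OOP $442).
Bill 2, $2,510: $1,524 finishes the deductible; $986 goes to coinsurance; coinsurance $986 × 20% = $197.20. Patient owes $1,721.20 (running OOP $2,163.20).
Bill 3, $13,128: deductible already satisfied, so patient's share is 20% × $13,128 = $2,625.60. Patient owes $2,625.60 (running OOP $4,788.80).
Bill 4, $11,800: deductible already satisfied, so patient's share is 20% × $11,800 = $2,360. That would push OOP to $7,148.80, over the $5,300 cap, so patient pays $5,300 − $4,788.80 = $511.20.

$511.20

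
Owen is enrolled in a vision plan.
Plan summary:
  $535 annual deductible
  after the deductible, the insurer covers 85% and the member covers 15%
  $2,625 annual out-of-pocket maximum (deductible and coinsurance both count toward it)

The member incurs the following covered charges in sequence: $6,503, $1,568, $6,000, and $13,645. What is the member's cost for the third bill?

$900

#1 ($6,503): $535 finishes the deductible; $5,968 goes to coinsurance; coinsurance $5,968 × 15% = $895.20. Member pays $1,430.20; OOP now $1,430.20.
#2 ($1,568): deductible met; 15% of $1,568 = $235.20. Cost to member: $235.20. OOP to date $1,665.40.
#3 ($6,000): deductible already satisfied, so member's share is 15% × $6,000 = $900. Member owes $900 (running OOP $2,565.40).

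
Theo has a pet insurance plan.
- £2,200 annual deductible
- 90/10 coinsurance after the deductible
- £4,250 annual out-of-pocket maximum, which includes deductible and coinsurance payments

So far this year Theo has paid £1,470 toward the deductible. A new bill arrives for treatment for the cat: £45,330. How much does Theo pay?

Deductible still to meet: £2,200 − £1,470 = £730.
That leaves £45,330 − £730 = £44,600 for coinsurance.
10% of £44,600 = £4,460 falls to the owner.
So the owner owes £730 + £4,460 = £5,190 before any cap.
That would bring total out-of-pocket to £6,660, past the £4,250 cap. The owner is capped at £4,250 − £1,470 = £2,780 on this claim.

£2,780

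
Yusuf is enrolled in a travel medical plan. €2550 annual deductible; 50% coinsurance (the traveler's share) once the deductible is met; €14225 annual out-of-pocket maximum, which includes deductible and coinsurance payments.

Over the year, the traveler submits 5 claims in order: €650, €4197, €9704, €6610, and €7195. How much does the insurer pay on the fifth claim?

Bill 1, €650: entire amount goes to the deductible. Traveler owes €650 (running OOP €650). Insurer: €650 − €650 = €0.
Bill 2, €4197: €1900 finishes the deductible; €2297 goes to coinsurance; coinsurance €2297 × 50% = €1148.50. Traveler owes €3048.50 (running OOP €3698.50). Insurer: €4197 − €3048.50 = €1148.50.
Bill 3, €9704: 50% coinsurance on €9704 = €4852. Cost to traveler: €4852. OOP to date €8550.50. Insurer: €9704 − €4852 = €4852.
Bill 4, €6610: deductible met; 50% of €6610 = €3305. Traveler owes €3305 (running OOP €11855.50). Insurer: €6610 − €3305 = €3305.
Bill 5, €7195: deductible met; 50% of €7195 = €3597.50. That would push OOP to €15453, over the €14225 cap, so traveler pays €14225 − €11855.50 = €2369.50. Insurer: €7195 − €2369.50 = €4825.50.

€4825.50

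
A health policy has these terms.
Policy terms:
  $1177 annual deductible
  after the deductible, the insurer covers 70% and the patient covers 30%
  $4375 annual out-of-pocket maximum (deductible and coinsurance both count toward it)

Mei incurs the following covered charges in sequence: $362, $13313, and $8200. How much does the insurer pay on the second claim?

Claim 1 — $362: all of it applies to the deductible. Patient owes $362 (running OOP $362). Plan pays $362 − $362 = $0.
Claim 2 — $13313: $815 to deductible, leaving $12498; 30% of $12498 = $3749.40. Claim cost before the cap: $815 + $3749.40 = $4564.40. That would push OOP to $4926.40, over the $4375 cap, so patient pays $4375 − $362 = $4013. Insurer: $13313 − $4013 = $9300.

$9300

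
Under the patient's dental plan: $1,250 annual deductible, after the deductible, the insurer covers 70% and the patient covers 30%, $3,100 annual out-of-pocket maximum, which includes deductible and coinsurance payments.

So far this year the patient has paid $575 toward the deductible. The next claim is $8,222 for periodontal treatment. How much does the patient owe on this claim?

Deductible still to meet: $1,250 − $575 = $675.
The remaining $7,547 (= $8,222 − $675) moves to coinsurance.
30% of $7,547 = $2,264.10 falls to the patient.
Patient responsibility before any cap: $675 + $2,264.10 = $2,939.10.
That would bring total out-of-pocket to $3,514.10, past the $3,100 cap. The patient is capped at $3,100 − $575 = $2,525 on this claim.

$2,525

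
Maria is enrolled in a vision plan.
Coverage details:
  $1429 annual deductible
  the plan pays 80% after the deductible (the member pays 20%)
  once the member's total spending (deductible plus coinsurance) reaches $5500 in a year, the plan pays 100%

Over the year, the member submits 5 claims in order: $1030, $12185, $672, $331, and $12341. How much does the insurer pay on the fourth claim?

$264.80

#1 ($1030): fully absorbed by the deductible. Member owes $1030 (running OOP $1030). Plan pays $1030 − $1030 = $0.
#2 ($12185): $399 to deductible, leaving $11786; 20% of $11786 = $2357.20. Member owes $2756.20 (running OOP $3786.20). Insurer: $12185 − $2756.20 = $9428.80.
#3 ($672): deductible met; 20% of $672 = $134.40. Member pays $134.40; OOP now $3920.60. Plan pays $672 − $134.40 = $537.60.
#4 ($331): deductible met; 20% of $331 = $66.20. Member pays $66.20; OOP now $3986.80. Insurer: $331 − $66.20 = $264.80.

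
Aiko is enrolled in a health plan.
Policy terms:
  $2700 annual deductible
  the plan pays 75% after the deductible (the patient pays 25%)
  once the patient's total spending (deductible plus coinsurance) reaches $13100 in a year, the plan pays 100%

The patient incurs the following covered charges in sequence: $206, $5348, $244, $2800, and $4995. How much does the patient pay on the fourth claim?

$700

Claim 1 — $206: entire amount goes to the deductible. Cost to patient: $206. OOP to date $206.
Claim 2 — $5348: $2494 finishes the deductible; $2854 goes to coinsurance; 25% of $2854 = $713.50. Patient pays $3207.50; OOP now $3413.50.
Claim 3 — $244: 25% coinsurance on $244 = $61. Cost to patient: $61. OOP to date $3474.50.
Claim 4 — $2800: deductible met; 25% of $2800 = $700. Patient pays $700; OOP now $4174.50.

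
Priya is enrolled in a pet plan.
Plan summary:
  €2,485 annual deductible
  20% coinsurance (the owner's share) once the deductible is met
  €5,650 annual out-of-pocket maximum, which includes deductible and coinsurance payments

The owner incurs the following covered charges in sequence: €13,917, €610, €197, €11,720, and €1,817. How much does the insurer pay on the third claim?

€157.60

Bill 1, €13,917: €2,485 finishes the deductible; €11,432 goes to coinsurance; coinsurance €11,432 × 20% = €2,286.40. Owner owes €4,771.40 (running OOP €4,771.40). Insurer: €13,917 − €4,771.40 = €9,145.60.
Bill 2, €610: 20% coinsurance on €610 = €122. Owner owes €122 (running OOP €4,893.40). Plan pays €610 − €122 = €488.
Bill 3, €197: 20% coinsurance on €197 = €39.40. Owner pays €39.40; OOP now €4,932.80. Insurer: €197 − €39.40 = €157.60.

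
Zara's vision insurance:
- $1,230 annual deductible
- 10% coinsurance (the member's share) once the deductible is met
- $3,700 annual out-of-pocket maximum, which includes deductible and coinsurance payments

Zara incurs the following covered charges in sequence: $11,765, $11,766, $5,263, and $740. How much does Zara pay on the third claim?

$239.90

Claim 1 ($11,765): $1,230 to deductible, leaving $10,535; member's 10% is $1,053.50. Member pays $2,283.50; OOP now $2,283.50.
Claim 2 ($11,766): deductible met; 10% of $11,766 = $1,176.60. Member owes $1,176.60 (running OOP $3,460.10).
Claim 3 ($5,263): deductible already satisfied, so member's share is 10% × $5,263 = $526.30. That would push OOP to $3,986.40, over the $3,700 cap, so member pays $3,700 − $3,460.10 = $239.90.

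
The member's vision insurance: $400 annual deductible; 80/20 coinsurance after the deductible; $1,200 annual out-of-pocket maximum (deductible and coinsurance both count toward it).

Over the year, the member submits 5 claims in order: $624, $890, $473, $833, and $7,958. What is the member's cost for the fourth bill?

Claim 1 ($624): $400 to deductible, leaving $224; 20% of $224 = $44.80. Member pays $444.80; OOP now $444.80.
Claim 2 ($890): deductible already satisfied, so member's share is 20% × $890 = $178. Member owes $178 (running OOP $622.80).
Claim 3 ($473): 20% coinsurance on $473 = $94.60. Cost to member: $94.60. OOP to date $717.40.
Claim 4 ($833): deductible already satisfied, so member's share is 20% × $833 = $166.60. Member owes $166.60 (running OOP $884).

$166.60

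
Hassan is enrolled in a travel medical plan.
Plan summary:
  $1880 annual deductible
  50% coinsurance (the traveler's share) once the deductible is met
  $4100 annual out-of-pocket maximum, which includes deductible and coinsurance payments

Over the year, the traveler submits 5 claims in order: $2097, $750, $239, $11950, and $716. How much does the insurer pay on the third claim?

$119.50

#1 ($2097): deductible takes $1880, $217 remains; traveler's 50% is $108.50. Traveler pays $1988.50; OOP now $1988.50. Plan pays $2097 − $1988.50 = $108.50.
#2 ($750): 50% coinsurance on $750 = $375. Traveler owes $375 (running OOP $2363.50). Plan pays $750 − $375 = $375.
#3 ($239): deductible already satisfied, so traveler's share is 50% × $239 = $119.50. Traveler owes $119.50 (running OOP $2483). Plan pays $239 − $119.50 = $119.50.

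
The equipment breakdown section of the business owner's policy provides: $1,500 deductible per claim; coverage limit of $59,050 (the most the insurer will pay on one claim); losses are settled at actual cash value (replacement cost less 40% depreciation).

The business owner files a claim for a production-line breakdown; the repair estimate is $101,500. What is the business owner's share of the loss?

$42,450

Depreciate 40%: the covered value is $101,500 × 0.6 = $60,900.
Subtract the deductible: $60,900 − $1,500 = $59,400.
$59,400 exceeds the $59,050 limit, so the insurer pays the limit: $59,050.
The business owner bears the rest of the original loss: $101,500 − $59,050 = $42,450.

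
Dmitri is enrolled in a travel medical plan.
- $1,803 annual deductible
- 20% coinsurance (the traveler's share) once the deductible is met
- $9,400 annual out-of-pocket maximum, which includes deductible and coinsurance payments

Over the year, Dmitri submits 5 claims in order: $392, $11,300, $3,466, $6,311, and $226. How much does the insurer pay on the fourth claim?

Claim 1 — $392: all of it applies to the deductible. Traveler owes $392 (running OOP $392). Plan pays $392 − $392 = $0.
Claim 2 — $11,300: deductible takes $1,411, $9,889 remains; traveler's 20% is $1,977.80. Traveler owes $3,388.80 (running OOP $3,780.80). Plan pays $11,300 − $3,388.80 = $7,911.20.
Claim 3 — $3,466: deductible already satisfied, so traveler's share is 20% × $3,466 = $693.20. Traveler pays $693.20; OOP now $4,474. Plan pays $3,466 − $693.20 = $2,772.80.
Claim 4 — $6,311: deductible met; 20% of $6,311 = $1,262.20. Cost to traveler: $1,262.20. OOP to date $5,736.20. Plan pays $6,311 − $1,262.20 = $5,048.80.

$5,048.80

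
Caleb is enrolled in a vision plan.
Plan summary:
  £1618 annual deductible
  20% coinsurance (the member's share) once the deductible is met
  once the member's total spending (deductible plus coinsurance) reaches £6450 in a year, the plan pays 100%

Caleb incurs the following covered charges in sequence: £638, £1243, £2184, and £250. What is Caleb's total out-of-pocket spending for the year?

#1 (£638): entire amount goes to the deductible. Cost to member: £638. OOP to date £638.
#2 (£1243): deductible takes £980, £263 remains; coinsurance £263 × 20% = £52.60. Member pays £1032.60; OOP now £1670.60.
#3 (£2184): deductible met; 20% of £2184 = £436.80. Cost to member: £436.80. OOP to date £2107.40.
#4 (£250): deductible already satisfied, so member's share is 20% × £250 = £50. Member pays £50; OOP now £2157.40.
Summing the member's payments: £638 + £1032.60 + £436.80 + £50 = £2157.40.

£2157.40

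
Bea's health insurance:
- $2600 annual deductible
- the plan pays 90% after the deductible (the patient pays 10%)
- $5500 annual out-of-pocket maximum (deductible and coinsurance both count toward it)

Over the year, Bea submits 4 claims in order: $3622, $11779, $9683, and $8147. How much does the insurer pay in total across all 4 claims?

#1 ($3622): deductible takes $2600, $1022 remains; coinsurance $1022 × 10% = $102.20. Patient pays $2702.20; OOP now $2702.20. Insurer: $3622 − $2702.20 = $919.80.
#2 ($11779): deductible met; 10% of $11779 = $1177.90. Cost to patient: $1177.90. OOP to date $3880.10. Plan pays $11779 − $1177.90 = $10601.10.
#3 ($9683): deductible met; 10% of $9683 = $968.30. Patient owes $968.30 (running OOP $4848.40). Insurer: $9683 − $968.30 = $8714.70.
#4 ($8147): deductible already satisfied, so patient's share is 10% × $8147 = $814.70. OOP would hit $5663.10 > $5500, so the cap limits the patient to $5500 − $4848.40 = $651.60. Plan pays $8147 − $651.60 = $7495.40.
Insurer total = bills − patient's total = $33231 − $5500 = $27731.

$27731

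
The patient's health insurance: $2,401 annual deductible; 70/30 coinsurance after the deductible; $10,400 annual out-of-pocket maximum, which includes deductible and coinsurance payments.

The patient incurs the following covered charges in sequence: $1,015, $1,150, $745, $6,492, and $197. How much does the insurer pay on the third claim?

$356.30

#1 ($1,015): fully absorbed by the deductible. Cost to patient: $1,015. OOP to date $1,015. Plan pays $1,015 − $1,015 = $0.
#2 ($1,150): all of it applies to the deductible. Patient pays $1,150; OOP now $2,165. Plan pays $1,150 − $1,150 = $0.
#3 ($745): $236 finishes the deductible; $509 goes to coinsurance; 30% of $509 = $152.70. Cost to patient: $388.70. OOP to date $2,553.70. Insurer: $745 − $388.70 = $356.30.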